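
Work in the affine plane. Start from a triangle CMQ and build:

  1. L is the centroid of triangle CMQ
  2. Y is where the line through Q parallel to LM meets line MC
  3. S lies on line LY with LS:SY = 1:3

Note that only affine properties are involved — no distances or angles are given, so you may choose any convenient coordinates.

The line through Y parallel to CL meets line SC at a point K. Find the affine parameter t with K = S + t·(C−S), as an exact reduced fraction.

t = -3

Assign C = (0, 0), M = (1, 0), Q = (0, 1) — the answer is frame-independent, so this choice is without loss of generality.
1. L is the centroid of triangle CMQ ⇒ L = (1/3, 1/3)
2. Y is where the line through Q parallel to LM meets line MC ⇒ Y = (2, 0)
3. S lies on line LY with LS:SY = 1:3 ⇒ S = (3/4, 1/4)
through Y parallel to CL: direction (1/3, 1/3); meets SC at K = (3, 1)
K = S + t·(C−S) with t = -3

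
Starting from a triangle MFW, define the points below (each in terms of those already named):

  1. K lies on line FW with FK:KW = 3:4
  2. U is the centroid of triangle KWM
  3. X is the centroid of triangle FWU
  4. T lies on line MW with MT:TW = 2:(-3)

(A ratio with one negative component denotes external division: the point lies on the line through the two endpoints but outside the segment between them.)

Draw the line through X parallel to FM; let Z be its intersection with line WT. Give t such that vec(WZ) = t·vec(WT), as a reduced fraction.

t = 32/189

Work in coordinates with M = (0, 0), F = (1, 0), W = (0, 1).
1. K lies on line FW with FK:KW = 3:4 ⇒ K = (4/7, 3/7)
2. U is the centroid of triangle KWM ⇒ U = (4/21, 10/21)
3. X is the centroid of triangle FWU ⇒ X = (25/63, 31/63)
4. T lies on line MW with MT:TW = 2:(-3) ⇒ T = (0, -2)
through X parallel to FM: direction (-1, 0); meets WT at Z = (0, 31/63)
Z = W + t·(T−W) with t = 32/189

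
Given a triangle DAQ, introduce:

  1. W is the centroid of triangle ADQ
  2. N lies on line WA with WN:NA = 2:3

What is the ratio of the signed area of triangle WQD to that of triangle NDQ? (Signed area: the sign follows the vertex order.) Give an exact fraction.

Set D = (0, 0), A = (1, 0), Q = (0, 1); any affine frame gives the same invariant.
1. W is the centroid of triangle ADQ ⇒ W = (1/3, 1/3)
2. N lies on line WA with WN:NA = 2:3 ⇒ N = (3/5, 1/5)
2·[WQD] = 1/3, 2·[NDQ] = -3/5
[WQD]:[NDQ] = 1/3:-3/5 = -5/9

[WQD]:[NDQ] = -5/9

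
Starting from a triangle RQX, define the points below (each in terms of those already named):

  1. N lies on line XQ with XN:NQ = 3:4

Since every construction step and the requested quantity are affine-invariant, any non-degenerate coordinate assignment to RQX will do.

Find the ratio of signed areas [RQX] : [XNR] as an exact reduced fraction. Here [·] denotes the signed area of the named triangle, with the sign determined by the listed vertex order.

Set R = (0, 0), Q = (1, 0), X = (0, 1); any affine frame gives the same invariant.
1. N lies on line XQ with XN:NQ = 3:4 ⇒ N = (3/7, 4/7)
2·[RQX] = 1, 2·[XNR] = -3/7
[RQX]:[XNR] = 1:-3/7 = -7/3

[RQX]:[XNR] = -7/3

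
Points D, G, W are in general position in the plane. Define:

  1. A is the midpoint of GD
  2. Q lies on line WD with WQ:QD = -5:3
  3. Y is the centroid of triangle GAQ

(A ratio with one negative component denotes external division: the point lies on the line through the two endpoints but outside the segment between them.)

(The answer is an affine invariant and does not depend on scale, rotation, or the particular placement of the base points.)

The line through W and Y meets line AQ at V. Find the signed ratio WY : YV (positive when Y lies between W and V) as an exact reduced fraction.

Set D = (0, 0), G = (1, 0), W = (0, 1); any affine frame gives the same invariant.
1. A is the midpoint of GD ⇒ A = (1/2, 0)
2. Q lies on line WD with WQ:QD = -5:3 ⇒ Q = (0, -3/2)
3. Y is the centroid of triangle GAQ ⇒ Y = (1/2, -1/2)
line WY meets AQ at V = (5/12, -1/4)
Y = W + t·(V−W) with t = 6/5, so WY:YV = 6/5:-1/5

WY:YV = -6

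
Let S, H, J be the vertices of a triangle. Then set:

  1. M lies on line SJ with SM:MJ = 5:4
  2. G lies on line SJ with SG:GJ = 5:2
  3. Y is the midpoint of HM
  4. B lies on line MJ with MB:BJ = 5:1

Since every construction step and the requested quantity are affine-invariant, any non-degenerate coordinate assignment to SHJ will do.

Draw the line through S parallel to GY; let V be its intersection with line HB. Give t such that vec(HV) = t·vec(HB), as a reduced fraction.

t = -33/2

Choose coordinates S = (0, 0), H = (1, 0), J = (0, 1).
1. M lies on line SJ with SM:MJ = 5:4 ⇒ M = (0, 5/9)
2. G lies on line SJ with SG:GJ = 5:2 ⇒ G = (0, 5/7)
3. Y is the midpoint of HM ⇒ Y = (1/2, 5/18)
4. B lies on line MJ with MB:BJ = 5:1 ⇒ B = (0, 25/27)
through S parallel to GY: direction (1/2, -55/126); meets HB at V = (35/2, -275/18)
V = H + t·(B−H) with t = -33/2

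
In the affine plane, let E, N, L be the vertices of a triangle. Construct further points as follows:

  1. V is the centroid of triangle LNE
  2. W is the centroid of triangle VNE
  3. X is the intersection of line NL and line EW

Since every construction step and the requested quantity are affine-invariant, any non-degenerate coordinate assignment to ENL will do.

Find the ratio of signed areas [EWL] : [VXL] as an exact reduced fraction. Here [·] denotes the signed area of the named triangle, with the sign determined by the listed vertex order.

[EWL]:[VXL] = 5/3

Choose coordinates E = (0, 0), N = (1, 0), L = (0, 1).
1. V is the centroid of triangle LNE ⇒ V = (1/3, 1/3)
2. W is the centroid of triangle VNE ⇒ W = (4/9, 1/9)
3. X is the intersection of line NL and line EW ⇒ X = (4/5, 1/5)
2·[EWL] = 4/9, 2·[VXL] = 4/15
[EWL]:[VXL] = 4/9:4/15 = 5/3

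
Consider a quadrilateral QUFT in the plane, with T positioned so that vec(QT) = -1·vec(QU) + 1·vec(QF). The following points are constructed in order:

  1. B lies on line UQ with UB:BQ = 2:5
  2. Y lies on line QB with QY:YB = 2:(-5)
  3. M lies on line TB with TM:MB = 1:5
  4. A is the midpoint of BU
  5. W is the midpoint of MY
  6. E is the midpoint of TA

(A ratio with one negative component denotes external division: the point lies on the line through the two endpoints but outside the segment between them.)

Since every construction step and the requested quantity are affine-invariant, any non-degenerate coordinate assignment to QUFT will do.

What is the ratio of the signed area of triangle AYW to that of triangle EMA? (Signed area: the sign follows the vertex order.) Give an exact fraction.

Set Q = (0, 0), U = (1, 0), F = (0, 1), T = (-1, 1); any affine frame gives the same invariant.
1. B lies on line UQ with UB:BQ = 2:5 ⇒ B = (5/7, 0)
2. Y lies on line QB with QY:YB = 2:(-5) ⇒ Y = (-10/21, 0)
3. M lies on line TB with TM:MB = 1:5 ⇒ M = (-5/7, 5/6)
4. A is the midpoint of BU ⇒ A = (6/7, 0)
5. W is the midpoint of MY ⇒ W = (-25/42, 5/12)
6. E is the midpoint of TA ⇒ E = (-1/14, 1/2)
2·[AYW] = -5/9, 2·[EMA] = 1/84
[AYW]:[EMA] = -5/9:1/84 = -140/3

[AYW]:[EMA] = -140/3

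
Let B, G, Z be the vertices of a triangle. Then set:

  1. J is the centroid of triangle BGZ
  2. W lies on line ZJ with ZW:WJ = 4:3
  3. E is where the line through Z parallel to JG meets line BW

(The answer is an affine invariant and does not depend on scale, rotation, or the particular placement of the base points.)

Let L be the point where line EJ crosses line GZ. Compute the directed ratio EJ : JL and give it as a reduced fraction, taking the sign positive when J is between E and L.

Choose coordinates B = (0, 0), G = (1, 0), Z = (0, 1).
1. J is the centroid of triangle BGZ ⇒ J = (1/3, 1/3)
2. W lies on line ZJ with ZW:WJ = 4:3 ⇒ W = (4/21, 13/21)
3. E is where the line through Z parallel to JG meets line BW ⇒ E = (4/15, 13/15)
line EJ meets GZ at L = (2/7, 5/7)
J = E + t·(L−E) with t = 7/2, so EJ:JL = 7/2:-5/2

EJ:JL = -7/5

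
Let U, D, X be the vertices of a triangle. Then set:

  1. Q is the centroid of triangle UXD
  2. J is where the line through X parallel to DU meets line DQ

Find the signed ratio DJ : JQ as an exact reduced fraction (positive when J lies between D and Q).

DJ:JQ = -3/2

Set U = (0, 0), D = (1, 0), X = (0, 1); any affine frame gives the same invariant.
1. Q is the centroid of triangle UXD ⇒ Q = (1/3, 1/3)
2. J is where the line through X parallel to DU meets line DQ ⇒ J = (-1, 1)
J = D + t·(Q−D) with t = 3, so DJ:JQ = t:(1−t) = 3:-2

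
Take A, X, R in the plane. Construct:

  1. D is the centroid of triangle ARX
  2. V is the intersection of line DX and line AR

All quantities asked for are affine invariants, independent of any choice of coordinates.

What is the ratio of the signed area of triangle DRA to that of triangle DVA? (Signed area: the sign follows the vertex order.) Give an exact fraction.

Choose coordinates A = (0, 0), X = (1, 0), R = (0, 1).
1. D is the centroid of triangle ARX ⇒ D = (1/3, 1/3)
2. V is the intersection of line DX and line AR ⇒ V = (0, 1/2)
2·[DRA] = 1/3, 2·[DVA] = 1/6
[DRA]:[DVA] = 1/3:1/6 = 2

[DRA]:[DVA] = 2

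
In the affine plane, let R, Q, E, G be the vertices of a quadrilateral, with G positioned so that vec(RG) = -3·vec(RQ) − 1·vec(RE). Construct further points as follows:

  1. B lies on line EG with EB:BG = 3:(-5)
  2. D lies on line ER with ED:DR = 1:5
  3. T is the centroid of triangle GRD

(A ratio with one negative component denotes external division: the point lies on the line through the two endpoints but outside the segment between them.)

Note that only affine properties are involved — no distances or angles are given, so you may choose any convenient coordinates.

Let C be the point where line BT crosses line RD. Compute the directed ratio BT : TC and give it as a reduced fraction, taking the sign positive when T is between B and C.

Assign R = (0, 0), Q = (1, 0), E = (0, 1), G = (-3, -1) — the answer is frame-independent, so this choice is without loss of generality.
1. B lies on line EG with EB:BG = 3:(-5) ⇒ B = (9/2, 4)
2. D lies on line ER with ED:DR = 1:5 ⇒ D = (0, 5/6)
3. T is the centroid of triangle GRD ⇒ T = (-1, -1/18)
line BT meets RD at C = (0, 15/22)
T = B + t·(C−B) with t = 11/9, so BT:TC = 11/9:-2/9

BT:TC = -11/2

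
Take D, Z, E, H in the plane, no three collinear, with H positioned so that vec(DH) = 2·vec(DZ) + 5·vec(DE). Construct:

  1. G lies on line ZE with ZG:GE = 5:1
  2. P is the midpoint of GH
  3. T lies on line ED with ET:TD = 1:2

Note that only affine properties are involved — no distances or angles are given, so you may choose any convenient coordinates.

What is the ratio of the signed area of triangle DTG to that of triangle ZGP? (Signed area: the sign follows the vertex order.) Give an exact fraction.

Work in coordinates with D = (0, 0), Z = (1, 0), E = (0, 1), H = (2, 5).
1. G lies on line ZE with ZG:GE = 5:1 ⇒ G = (1/6, 5/6)
2. P is the midpoint of GH ⇒ P = (13/12, 35/12)
3. T lies on line ED with ET:TD = 1:2 ⇒ T = (0, 2/3)
2·[DTG] = -1/9, 2·[ZGP] = -5/2
[DTG]:[ZGP] = -1/9:-5/2 = 2/45

[DTG]:[ZGP] = 2/45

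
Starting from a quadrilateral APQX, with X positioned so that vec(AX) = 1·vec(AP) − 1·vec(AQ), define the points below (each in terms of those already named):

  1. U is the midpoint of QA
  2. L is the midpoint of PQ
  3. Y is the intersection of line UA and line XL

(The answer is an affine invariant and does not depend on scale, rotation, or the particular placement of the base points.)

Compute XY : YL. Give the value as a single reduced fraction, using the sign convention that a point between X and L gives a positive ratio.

XY:YL = -2

Assign A = (0, 0), P = (1, 0), Q = (0, 1), X = (1, -1) — the answer is frame-independent, so this choice is without loss of generality.
1. U is the midpoint of QA ⇒ U = (0, 1/2)
2. L is the midpoint of PQ ⇒ L = (1/2, 1/2)
3. Y is the intersection of line UA and line XL ⇒ Y = (0, 2)
Y = X + t·(L−X) with t = 2, so XY:YL = t:(1−t) = 2:-1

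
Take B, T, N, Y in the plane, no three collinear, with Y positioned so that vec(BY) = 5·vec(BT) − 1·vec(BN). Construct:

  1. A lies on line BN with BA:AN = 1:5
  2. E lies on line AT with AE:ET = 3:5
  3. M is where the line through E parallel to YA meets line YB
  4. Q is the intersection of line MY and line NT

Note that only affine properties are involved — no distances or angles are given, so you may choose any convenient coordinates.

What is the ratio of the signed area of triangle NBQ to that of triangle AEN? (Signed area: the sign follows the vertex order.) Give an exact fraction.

Assign B = (0, 0), T = (1, 0), N = (0, 1), Y = (5, -1) — the answer is frame-independent, so this choice is without loss of generality.
1. A lies on line BN with BA:AN = 1:5 ⇒ A = (0, 1/6)
2. E lies on line AT with AE:ET = 3:5 ⇒ E = (3/8, 5/48)
3. M is where the line through E parallel to YA meets line YB ⇒ M = (23/4, -23/20)
4. Q is the intersection of line MY and line NT ⇒ Q = (5/4, -1/4)
2·[NBQ] = 5/4, 2·[AEN] = 5/16
[NBQ]:[AEN] = 5/4:5/16 = 4

[NBQ]:[AEN] = 4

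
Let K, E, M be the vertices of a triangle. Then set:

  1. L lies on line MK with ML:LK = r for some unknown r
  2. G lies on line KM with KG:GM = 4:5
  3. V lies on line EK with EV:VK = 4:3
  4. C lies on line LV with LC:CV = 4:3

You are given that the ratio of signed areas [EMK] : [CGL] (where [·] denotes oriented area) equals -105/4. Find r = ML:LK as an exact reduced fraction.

r = 2/3

Choose coordinates K = (0, 0), E = (1, 0), M = (0, 1).
1. With ML:LK = r, write λ = r/(r+1) so L = M + λ·(K−M); L is affine-linear in λ
2. G lies on line KM with KG:GM = 4:5 ⇒ G = (0, 4/9)
3. V lies on line EK with EV:VK = 4:3 ⇒ V = (3/7, 0)
4. C lies on line LV with LC:CV = 4:3 ⇒ C is an affine combination of earlier points and hence also affine-linear in λ
Every point depending on L is an affine combination of L and λ-independent points, so each such coordinate is linear in λ; the λ² term in each signed area is a multiple of (K−M)×(K−M) = 0, so 2·[EMK] and 2·[CGL] are each linear in λ. Evaluating at λ=0 and λ=1:
  2·[EMK] = 1,   2·[CGL] = 12/49·λ − 20/147
So [EMK]:[CGL] = (1) / (12/49·λ − 20/147). Setting this equal to -105/4:
  1 = -105/4·(12/49·λ − 20/147)  ⇒  λ = 2/5
Then r = λ/(1−λ) = (2/5)/(3/5) = 2/3. Check: with r = 2/3, L = (0, 3/5) and [EMK]:[CGL] = -105/4 as required.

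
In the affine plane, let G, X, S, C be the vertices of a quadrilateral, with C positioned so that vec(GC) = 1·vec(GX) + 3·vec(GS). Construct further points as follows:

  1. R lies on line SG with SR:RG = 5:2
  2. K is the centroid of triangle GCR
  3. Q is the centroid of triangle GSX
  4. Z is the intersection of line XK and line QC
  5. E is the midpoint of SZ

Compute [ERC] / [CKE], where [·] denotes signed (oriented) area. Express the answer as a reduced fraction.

[ERC]:[CKE] = -17/92

Choose coordinates G = (0, 0), X = (1, 0), S = (0, 1), C = (1, 3).
1. R lies on line SG with SR:RG = 5:2 ⇒ R = (0, 2/7)
2. K is the centroid of triangle GCR ⇒ K = (1/3, 23/21)
3. Q is the centroid of triangle GSX ⇒ Q = (1/3, 1/3)
4. Z is the intersection of line XK and line QC ⇒ Z = (37/79, 69/79)
5. E is the midpoint of SZ ⇒ E = (37/158, 74/79)
2·[ERC] = 17/1106, 2·[CKE] = -46/553
[ERC]:[CKE] = 17/1106:-46/553 = -17/92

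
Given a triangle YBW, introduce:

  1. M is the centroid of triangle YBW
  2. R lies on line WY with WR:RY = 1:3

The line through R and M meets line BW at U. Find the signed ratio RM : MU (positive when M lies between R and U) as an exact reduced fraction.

RM:MU = -1/4

Assign Y = (0, 0), B = (1, 0), W = (0, 1) — the answer is frame-independent, so this choice is without loss of generality.
1. M is the centroid of triangle YBW ⇒ M = (1/3, 1/3)
2. R lies on line WY with WR:RY = 1:3 ⇒ R = (0, 3/4)
line RM meets BW at U = (-1, 2)
M = R + t·(U−R) with t = -1/3, so RM:MU = -1/3:4/3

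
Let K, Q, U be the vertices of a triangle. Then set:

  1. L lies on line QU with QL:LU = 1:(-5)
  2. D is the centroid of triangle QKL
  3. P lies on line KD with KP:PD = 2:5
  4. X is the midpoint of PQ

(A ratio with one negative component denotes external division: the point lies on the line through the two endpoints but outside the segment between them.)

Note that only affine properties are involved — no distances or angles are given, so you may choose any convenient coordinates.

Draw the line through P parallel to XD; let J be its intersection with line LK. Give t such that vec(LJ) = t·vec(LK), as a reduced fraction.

t = 7/9

Work in coordinates with K = (0, 0), Q = (1, 0), U = (0, 1).
1. L lies on line QU with QL:LU = 1:(-5) ⇒ L = (5/4, -1/4)
2. D is the centroid of triangle QKL ⇒ D = (3/4, -1/12)
3. P lies on line KD with KP:PD = 2:5 ⇒ P = (3/14, -1/42)
4. X is the midpoint of PQ ⇒ X = (17/28, -1/84)
through P parallel to XD: direction (1/7, -1/14); meets LK at J = (5/18, -1/18)
J = L + t·(K−L) with t = 7/9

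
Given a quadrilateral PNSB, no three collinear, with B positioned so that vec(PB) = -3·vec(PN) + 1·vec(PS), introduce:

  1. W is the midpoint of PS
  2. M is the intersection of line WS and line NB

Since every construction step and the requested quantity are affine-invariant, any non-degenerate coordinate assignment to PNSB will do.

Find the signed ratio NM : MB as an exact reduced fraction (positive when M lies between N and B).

Work in coordinates with P = (0, 0), N = (1, 0), S = (0, 1), B = (-3, 1).
1. W is the midpoint of PS ⇒ W = (0, 1/2)
2. M is the intersection of line WS and line NB ⇒ M = (0, 1/4)
M = N + t·(B−N) with t = 1/4, so NM:MB = t:(1−t) = 1/4:3/4

NM:MB = 1/3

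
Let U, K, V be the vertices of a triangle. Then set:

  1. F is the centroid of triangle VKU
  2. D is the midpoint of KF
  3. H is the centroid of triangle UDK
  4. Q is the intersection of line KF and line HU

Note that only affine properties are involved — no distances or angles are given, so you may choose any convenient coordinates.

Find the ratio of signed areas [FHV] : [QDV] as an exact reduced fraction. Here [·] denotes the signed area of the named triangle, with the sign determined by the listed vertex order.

Assign U = (0, 0), K = (1, 0), V = (0, 1) — the answer is frame-independent, so this choice is without loss of generality.
1. F is the centroid of triangle VKU ⇒ F = (1/3, 1/3)
2. D is the midpoint of KF ⇒ D = (2/3, 1/6)
3. H is the centroid of triangle UDK ⇒ H = (5/9, 1/18)
4. Q is the intersection of line KF and line HU ⇒ Q = (5/6, 1/12)
2·[FHV] = 1/18, 2·[QDV] = -1/12
[FHV]:[QDV] = 1/18:-1/12 = -2/3

[FHV]:[QDV] = -2/3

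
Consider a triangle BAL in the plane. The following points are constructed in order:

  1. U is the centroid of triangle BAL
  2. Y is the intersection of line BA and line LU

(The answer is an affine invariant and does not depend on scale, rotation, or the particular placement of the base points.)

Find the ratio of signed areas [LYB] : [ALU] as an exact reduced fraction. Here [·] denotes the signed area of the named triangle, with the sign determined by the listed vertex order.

[LYB]:[ALU] = -3/2

Assign B = (0, 0), A = (1, 0), L = (0, 1) — the answer is frame-independent, so this choice is without loss of generality.
1. U is the centroid of triangle BAL ⇒ U = (1/3, 1/3)
2. Y is the intersection of line BA and line LU ⇒ Y = (1/2, 0)
2·[LYB] = -1/2, 2·[ALU] = 1/3
[LYB]:[ALU] = -1/2:1/3 = -3/2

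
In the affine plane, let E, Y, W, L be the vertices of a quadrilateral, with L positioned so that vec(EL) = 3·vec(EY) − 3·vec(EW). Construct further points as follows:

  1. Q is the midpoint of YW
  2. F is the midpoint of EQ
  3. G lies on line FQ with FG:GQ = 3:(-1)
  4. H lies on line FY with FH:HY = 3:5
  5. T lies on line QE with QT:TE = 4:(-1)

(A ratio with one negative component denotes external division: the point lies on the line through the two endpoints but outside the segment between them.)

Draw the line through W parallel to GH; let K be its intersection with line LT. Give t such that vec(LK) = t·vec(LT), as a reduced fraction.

t = 57/56

Set E = (0, 0), Y = (1, 0), W = (0, 1), L = (3, -3); any affine frame gives the same invariant.
1. Q is the midpoint of YW ⇒ Q = (1/2, 1/2)
2. F is the midpoint of EQ ⇒ F = (1/4, 1/4)
3. G lies on line FQ with FG:GQ = 3:(-1) ⇒ G = (5/8, 5/8)
4. H lies on line FY with FH:HY = 3:5 ⇒ H = (17/32, 5/32)
5. T lies on line QE with QT:TE = 4:(-1) ⇒ T = (-1/6, -1/6)
through W parallel to GH: direction (-3/32, -15/32); meets LT at K = (-25/112, -13/112)
K = L + t·(T−L) with t = 57/56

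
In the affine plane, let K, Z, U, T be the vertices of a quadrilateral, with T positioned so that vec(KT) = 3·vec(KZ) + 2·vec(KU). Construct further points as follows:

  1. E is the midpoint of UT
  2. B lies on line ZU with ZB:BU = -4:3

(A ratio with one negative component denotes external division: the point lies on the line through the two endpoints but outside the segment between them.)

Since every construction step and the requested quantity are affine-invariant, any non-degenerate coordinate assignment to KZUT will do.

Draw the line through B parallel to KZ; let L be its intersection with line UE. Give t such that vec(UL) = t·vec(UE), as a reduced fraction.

Work in coordinates with K = (0, 0), Z = (1, 0), U = (0, 1), T = (3, 2).
1. E is the midpoint of UT ⇒ E = (3/2, 3/2)
2. B lies on line ZU with ZB:BU = -4:3 ⇒ B = (-3, 4)
through B parallel to KZ: direction (1, 0); meets UE at L = (9, 4)
L = U + t·(E−U) with t = 6

t = 6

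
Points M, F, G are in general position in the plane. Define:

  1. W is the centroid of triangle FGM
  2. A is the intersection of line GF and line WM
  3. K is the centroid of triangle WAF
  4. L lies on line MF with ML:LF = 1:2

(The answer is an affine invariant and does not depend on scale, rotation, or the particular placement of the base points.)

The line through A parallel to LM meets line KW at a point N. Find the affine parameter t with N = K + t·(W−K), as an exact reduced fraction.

Choose coordinates M = (0, 0), F = (1, 0), G = (0, 1).
1. W is the centroid of triangle FGM ⇒ W = (1/3, 1/3)
2. A is the intersection of line GF and line WM ⇒ A = (1/2, 1/2)
3. K is the centroid of triangle WAF ⇒ K = (11/18, 5/18)
4. L lies on line MF with ML:LF = 1:2 ⇒ L = (1/3, 0)
through A parallel to LM: direction (-1/3, 0); meets KW at N = (-1/2, 1/2)
N = K + t·(W−K) with t = 4

t = 4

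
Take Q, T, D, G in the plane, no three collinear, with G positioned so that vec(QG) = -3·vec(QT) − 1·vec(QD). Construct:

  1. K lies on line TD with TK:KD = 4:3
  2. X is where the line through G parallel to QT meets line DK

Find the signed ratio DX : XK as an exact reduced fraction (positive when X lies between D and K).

DX:XK = -14/11

Set Q = (0, 0), T = (1, 0), D = (0, 1), G = (-3, -1); any affine frame gives the same invariant.
1. K lies on line TD with TK:KD = 4:3 ⇒ K = (3/7, 4/7)
2. X is where the line through G parallel to QT meets line DK ⇒ X = (2, -1)
X = D + t·(K−D) with t = 14/3, so DX:XK = t:(1−t) = 14/3:-11/3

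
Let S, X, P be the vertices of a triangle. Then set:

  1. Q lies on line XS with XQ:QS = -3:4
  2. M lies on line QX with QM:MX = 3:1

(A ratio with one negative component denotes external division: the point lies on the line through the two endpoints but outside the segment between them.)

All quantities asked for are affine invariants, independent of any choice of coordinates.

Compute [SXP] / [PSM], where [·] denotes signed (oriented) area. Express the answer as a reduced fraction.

[SXP]:[PSM] = 4/7

Set S = (0, 0), X = (1, 0), P = (0, 1); any affine frame gives the same invariant.
1. Q lies on line XS with XQ:QS = -3:4 ⇒ Q = (4, 0)
2. M lies on line QX with QM:MX = 3:1 ⇒ M = (7/4, 0)
2·[SXP] = 1, 2·[PSM] = 7/4
[SXP]:[PSM] = 1:7/4 = 4/7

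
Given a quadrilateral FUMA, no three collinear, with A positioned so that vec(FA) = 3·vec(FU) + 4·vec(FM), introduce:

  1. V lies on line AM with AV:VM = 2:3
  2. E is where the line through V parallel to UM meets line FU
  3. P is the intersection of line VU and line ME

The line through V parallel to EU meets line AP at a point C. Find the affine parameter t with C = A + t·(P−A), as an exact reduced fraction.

t = 57/155

Set F = (0, 0), U = (1, 0), M = (0, 1), A = (3, 4); any affine frame gives the same invariant.
1. V lies on line AM with AV:VM = 2:3 ⇒ V = (9/5, 14/5)
2. E is where the line through V parallel to UM meets line FU ⇒ E = (23/5, 0)
3. P is the intersection of line VU and line ME ⇒ P = (23/19, 14/19)
through V parallel to EU: direction (-18/5, 0); meets AP at C = (363/155, 14/5)
C = A + t·(P−A) with t = 57/155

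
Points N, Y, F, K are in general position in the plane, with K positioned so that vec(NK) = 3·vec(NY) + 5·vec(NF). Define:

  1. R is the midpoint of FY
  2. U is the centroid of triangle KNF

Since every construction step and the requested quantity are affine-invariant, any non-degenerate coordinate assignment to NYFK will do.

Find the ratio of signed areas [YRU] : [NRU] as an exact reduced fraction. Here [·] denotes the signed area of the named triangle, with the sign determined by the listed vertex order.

Assign N = (0, 0), Y = (1, 0), F = (0, 1), K = (3, 5) — the answer is frame-independent, so this choice is without loss of generality.
1. R is the midpoint of FY ⇒ R = (1/2, 1/2)
2. U is the centroid of triangle KNF ⇒ U = (1, 2)
2·[YRU] = -1, 2·[NRU] = 1/2
[YRU]:[NRU] = -1:1/2 = -2

[YRU]:[NRU] = -2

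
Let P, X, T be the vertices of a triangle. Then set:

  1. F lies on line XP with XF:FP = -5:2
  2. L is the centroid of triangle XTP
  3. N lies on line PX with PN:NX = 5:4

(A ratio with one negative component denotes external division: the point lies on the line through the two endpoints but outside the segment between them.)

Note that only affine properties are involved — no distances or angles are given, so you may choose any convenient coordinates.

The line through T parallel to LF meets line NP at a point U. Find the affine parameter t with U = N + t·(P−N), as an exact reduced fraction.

Choose coordinates P = (0, 0), X = (1, 0), T = (0, 1).
1. F lies on line XP with XF:FP = -5:2 ⇒ F = (-2/3, 0)
2. L is the centroid of triangle XTP ⇒ L = (1/3, 1/3)
3. N lies on line PX with PN:NX = 5:4 ⇒ N = (5/9, 0)
through T parallel to LF: direction (-1, -1/3); meets NP at U = (-3, 0)
U = N + t·(P−N) with t = 32/5

t = 32/5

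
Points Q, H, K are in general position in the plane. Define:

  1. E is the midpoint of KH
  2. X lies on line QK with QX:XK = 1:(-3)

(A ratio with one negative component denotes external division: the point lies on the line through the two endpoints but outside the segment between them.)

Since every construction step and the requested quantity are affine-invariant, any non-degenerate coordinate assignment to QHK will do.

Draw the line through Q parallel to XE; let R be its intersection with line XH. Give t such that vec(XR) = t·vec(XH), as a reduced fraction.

t = -1/3

Choose coordinates Q = (0, 0), H = (1, 0), K = (0, 1).
1. E is the midpoint of KH ⇒ E = (1/2, 1/2)
2. X lies on line QK with QX:XK = 1:(-3) ⇒ X = (0, -1/2)
through Q parallel to XE: direction (1/2, 1); meets XH at R = (-1/3, -2/3)
R = X + t·(H−X) with t = -1/3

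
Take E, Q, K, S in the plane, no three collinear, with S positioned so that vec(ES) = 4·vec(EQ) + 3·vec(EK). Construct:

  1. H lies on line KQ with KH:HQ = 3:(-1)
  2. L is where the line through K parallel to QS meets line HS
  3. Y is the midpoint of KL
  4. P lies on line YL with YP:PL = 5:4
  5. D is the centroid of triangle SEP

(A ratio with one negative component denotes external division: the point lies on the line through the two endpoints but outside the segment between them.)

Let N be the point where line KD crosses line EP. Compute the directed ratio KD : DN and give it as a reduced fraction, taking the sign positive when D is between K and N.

Set E = (0, 0), Q = (1, 0), K = (0, 1), S = (4, 3); any affine frame gives the same invariant.
1. H lies on line KQ with KH:HQ = 3:(-1) ⇒ H = (3/2, -1/2)
2. L is where the line through K parallel to QS meets line HS ⇒ L = (9, 10)
3. Y is the midpoint of KL ⇒ Y = (9/2, 11/2)
4. P lies on line YL with YP:PL = 5:4 ⇒ P = (7, 8)
5. D is the centroid of triangle SEP ⇒ D = (11/3, 11/3)
line KD meets EP at N = (77/32, 11/4)
D = K + t·(N−K) with t = 32/21, so KD:DN = 32/21:-11/21

KD:DN = -32/11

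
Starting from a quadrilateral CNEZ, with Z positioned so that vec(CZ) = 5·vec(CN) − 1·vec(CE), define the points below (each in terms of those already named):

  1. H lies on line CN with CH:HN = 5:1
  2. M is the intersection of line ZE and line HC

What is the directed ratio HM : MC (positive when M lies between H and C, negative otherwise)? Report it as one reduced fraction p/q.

Assign C = (0, 0), N = (1, 0), E = (0, 1), Z = (5, -1) — the answer is frame-independent, so this choice is without loss of generality.
1. H lies on line CN with CH:HN = 5:1 ⇒ H = (5/6, 0)
2. M is the intersection of line ZE and line HC ⇒ M = (5/2, 0)
M = H + t·(C−H) with t = -2, so HM:MC = t:(1−t) = -2:3

HM:MC = -2/3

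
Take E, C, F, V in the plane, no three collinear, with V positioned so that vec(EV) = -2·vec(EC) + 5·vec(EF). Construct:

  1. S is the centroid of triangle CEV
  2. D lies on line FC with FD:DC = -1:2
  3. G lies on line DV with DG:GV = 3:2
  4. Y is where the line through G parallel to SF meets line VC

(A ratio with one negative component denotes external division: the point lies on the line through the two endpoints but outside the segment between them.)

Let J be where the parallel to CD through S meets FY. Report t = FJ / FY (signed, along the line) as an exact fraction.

Choose coordinates E = (0, 0), C = (1, 0), F = (0, 1), V = (-2, 5).
1. S is the centroid of triangle CEV ⇒ S = (-1/3, 5/3)
2. D lies on line FC with FD:DC = -1:2 ⇒ D = (-1, 2)
3. G lies on line DV with DG:GV = 3:2 ⇒ G = (-8/5, 19/5)
4. Y is where the line through G parallel to SF meets line VC ⇒ Y = (-16/5, 7)
through S parallel to CD: direction (-2, 2); meets FY at J = (-8/21, 12/7)
J = F + t·(Y−F) with t = 5/42

t = 5/42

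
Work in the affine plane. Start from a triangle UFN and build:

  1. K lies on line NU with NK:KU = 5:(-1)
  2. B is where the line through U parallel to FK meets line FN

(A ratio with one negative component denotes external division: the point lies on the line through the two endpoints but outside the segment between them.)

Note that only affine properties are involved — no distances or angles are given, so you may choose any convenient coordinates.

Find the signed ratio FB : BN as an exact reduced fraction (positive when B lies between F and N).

Work in coordinates with U = (0, 0), F = (1, 0), N = (0, 1).
1. K lies on line NU with NK:KU = 5:(-1) ⇒ K = (0, -1/4)
2. B is where the line through U parallel to FK meets line FN ⇒ B = (4/5, 1/5)
B = F + t·(N−F) with t = 1/5, so FB:BN = t:(1−t) = 1/5:4/5

FB:BN = 1/4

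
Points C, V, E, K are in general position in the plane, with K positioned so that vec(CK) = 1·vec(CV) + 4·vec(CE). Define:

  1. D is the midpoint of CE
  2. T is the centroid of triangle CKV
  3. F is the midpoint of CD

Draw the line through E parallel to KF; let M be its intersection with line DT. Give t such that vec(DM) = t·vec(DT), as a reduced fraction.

Set C = (0, 0), V = (1, 0), E = (0, 1), K = (1, 4); any affine frame gives the same invariant.
1. D is the midpoint of CE ⇒ D = (0, 1/2)
2. T is the centroid of triangle CKV ⇒ T = (2/3, 4/3)
3. F is the midpoint of CD ⇒ F = (0, 1/4)
through E parallel to KF: direction (-1, -15/4); meets DT at M = (-1/5, 1/4)
M = D + t·(T−D) with t = -3/10

t = -3/10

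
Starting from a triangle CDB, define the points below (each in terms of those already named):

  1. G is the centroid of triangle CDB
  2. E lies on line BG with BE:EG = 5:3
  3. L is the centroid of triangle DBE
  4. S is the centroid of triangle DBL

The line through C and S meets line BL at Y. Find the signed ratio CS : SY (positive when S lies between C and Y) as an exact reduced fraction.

Choose coordinates C = (0, 0), D = (1, 0), B = (0, 1).
1. G is the centroid of triangle CDB ⇒ G = (1/3, 1/3)
2. E lies on line BG with BE:EG = 5:3 ⇒ E = (5/24, 7/12)
3. L is the centroid of triangle DBE ⇒ L = (29/72, 19/36)
4. S is the centroid of triangle DBL ⇒ S = (101/216, 55/108)
line CS meets BL at Y = (2929/6624, 1595/3312)
S = C + t·(Y−C) with t = 92/87, so CS:SY = 92/87:-5/87

CS:SY = -92/5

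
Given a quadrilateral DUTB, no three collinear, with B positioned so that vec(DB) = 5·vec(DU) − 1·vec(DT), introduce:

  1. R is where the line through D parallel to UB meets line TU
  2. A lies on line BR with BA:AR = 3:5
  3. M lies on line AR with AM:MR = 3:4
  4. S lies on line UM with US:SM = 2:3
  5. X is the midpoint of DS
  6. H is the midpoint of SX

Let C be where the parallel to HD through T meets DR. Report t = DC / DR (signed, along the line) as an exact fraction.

Assign D = (0, 0), U = (1, 0), T = (0, 1), B = (5, -1) — the answer is frame-independent, so this choice is without loss of generality.
1. R is where the line through D parallel to UB meets line TU ⇒ R = (4/3, -1/3)
2. A lies on line BR with BA:AR = 3:5 ⇒ A = (29/8, -3/4)
3. M lies on line AR with AM:MR = 3:4 ⇒ M = (37/14, -4/7)
4. S lies on line UM with US:SM = 2:3 ⇒ S = (58/35, -8/35)
5. X is the midpoint of DS ⇒ X = (29/35, -4/35)
6. H is the midpoint of SX ⇒ H = (87/70, -6/35)
through T parallel to HD: direction (-87/70, 6/35); meets DR at C = (-116/13, 29/13)
C = D + t·(R−D) with t = -87/13

t = -87/13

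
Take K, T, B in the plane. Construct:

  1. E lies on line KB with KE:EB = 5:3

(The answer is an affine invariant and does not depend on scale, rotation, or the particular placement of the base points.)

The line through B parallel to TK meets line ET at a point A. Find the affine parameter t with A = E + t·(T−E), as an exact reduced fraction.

t = -3/5

Work in coordinates with K = (0, 0), T = (1, 0), B = (0, 1).
1. E lies on line KB with KE:EB = 5:3 ⇒ E = (0, 5/8)
through B parallel to TK: direction (-1, 0); meets ET at A = (-3/5, 1)
A = E + t·(T−E) with t = -3/5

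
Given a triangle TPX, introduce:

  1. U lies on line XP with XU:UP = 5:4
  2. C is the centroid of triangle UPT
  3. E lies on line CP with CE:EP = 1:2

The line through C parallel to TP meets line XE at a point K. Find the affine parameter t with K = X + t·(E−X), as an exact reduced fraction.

Work in coordinates with T = (0, 0), P = (1, 0), X = (0, 1).
1. U lies on line XP with XU:UP = 5:4 ⇒ U = (5/9, 4/9)
2. C is the centroid of triangle UPT ⇒ C = (14/27, 4/27)
3. E lies on line CP with CE:EP = 1:2 ⇒ E = (55/81, 8/81)
through C parallel to TP: direction (1, 0); meets XE at K = (1265/1971, 4/27)
K = X + t·(E−X) with t = 69/73

t = 69/73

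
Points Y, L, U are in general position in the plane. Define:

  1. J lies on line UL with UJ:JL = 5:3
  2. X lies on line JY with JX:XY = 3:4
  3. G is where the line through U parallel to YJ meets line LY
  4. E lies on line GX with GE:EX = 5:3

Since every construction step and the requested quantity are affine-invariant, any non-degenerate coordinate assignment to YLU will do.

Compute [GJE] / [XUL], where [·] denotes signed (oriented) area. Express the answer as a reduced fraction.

[GJE]:[XUL] = 25/64

Assign Y = (0, 0), L = (1, 0), U = (0, 1) — the answer is frame-independent, so this choice is without loss of generality.
1. J lies on line UL with UJ:JL = 5:3 ⇒ J = (5/8, 3/8)
2. X lies on line JY with JX:XY = 3:4 ⇒ X = (5/14, 3/14)
3. G is where the line through U parallel to YJ meets line LY ⇒ G = (-5/3, 0)
4. E lies on line GX with GE:EX = 5:3 ⇒ E = (-45/112, 15/112)
2·[GJE] = -75/448, 2·[XUL] = -3/7
[GJE]:[XUL] = -75/448:-3/7 = 25/64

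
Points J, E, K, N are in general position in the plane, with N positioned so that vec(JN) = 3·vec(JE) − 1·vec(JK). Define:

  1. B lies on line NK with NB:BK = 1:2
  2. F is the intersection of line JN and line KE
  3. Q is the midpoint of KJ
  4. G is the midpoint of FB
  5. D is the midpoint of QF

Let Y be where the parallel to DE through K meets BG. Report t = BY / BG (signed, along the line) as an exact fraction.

t = -16

Set J = (0, 0), E = (1, 0), K = (0, 1), N = (3, -1); any affine frame gives the same invariant.
1. B lies on line NK with NB:BK = 1:2 ⇒ B = (2, -1/3)
2. F is the intersection of line JN and line KE ⇒ F = (3/2, -1/2)
3. Q is the midpoint of KJ ⇒ Q = (0, 1/2)
4. G is the midpoint of FB ⇒ G = (7/4, -5/12)
5. D is the midpoint of QF ⇒ D = (3/4, 0)
through K parallel to DE: direction (1/4, 0); meets BG at Y = (6, 1)
Y = B + t·(G−B) with t = -16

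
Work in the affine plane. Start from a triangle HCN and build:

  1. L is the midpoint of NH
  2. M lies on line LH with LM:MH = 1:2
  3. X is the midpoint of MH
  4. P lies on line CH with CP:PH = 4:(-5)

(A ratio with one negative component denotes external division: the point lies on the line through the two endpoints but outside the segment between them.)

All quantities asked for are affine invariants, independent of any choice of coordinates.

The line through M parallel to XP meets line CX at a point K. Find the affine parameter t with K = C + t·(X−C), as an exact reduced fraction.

Set H = (0, 0), C = (1, 0), N = (0, 1); any affine frame gives the same invariant.
1. L is the midpoint of NH ⇒ L = (0, 1/2)
2. M lies on line LH with LM:MH = 1:2 ⇒ M = (0, 1/3)
3. X is the midpoint of MH ⇒ X = (0, 1/6)
4. P lies on line CH with CP:PH = 4:(-5) ⇒ P = (5, 0)
through M parallel to XP: direction (5, -1/6); meets CX at K = (-5/4, 3/8)
K = C + t·(X−C) with t = 9/4

t = 9/4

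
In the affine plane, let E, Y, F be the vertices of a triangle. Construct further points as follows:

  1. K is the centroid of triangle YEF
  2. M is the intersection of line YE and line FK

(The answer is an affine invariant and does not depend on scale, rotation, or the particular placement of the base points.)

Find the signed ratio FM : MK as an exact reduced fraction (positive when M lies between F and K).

Assign E = (0, 0), Y = (1, 0), F = (0, 1) — the answer is frame-independent, so this choice is without loss of generality.
1. K is the centroid of triangle YEF ⇒ K = (1/3, 1/3)
2. M is the intersection of line YE and line FK ⇒ M = (1/2, 0)
M = F + t·(K−F) with t = 3/2, so FM:MK = t:(1−t) = 3/2:-1/2

FM:MK = -3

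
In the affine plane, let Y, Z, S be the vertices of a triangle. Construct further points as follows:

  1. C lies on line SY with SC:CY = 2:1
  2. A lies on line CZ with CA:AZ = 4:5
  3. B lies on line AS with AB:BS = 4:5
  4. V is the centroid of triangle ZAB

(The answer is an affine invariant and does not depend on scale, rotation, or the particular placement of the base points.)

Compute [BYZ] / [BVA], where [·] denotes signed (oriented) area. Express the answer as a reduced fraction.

[BYZ]:[BVA] = -399/40

Set Y = (0, 0), Z = (1, 0), S = (0, 1); any affine frame gives the same invariant.
1. C lies on line SY with SC:CY = 2:1 ⇒ C = (0, 1/3)
2. A lies on line CZ with CA:AZ = 4:5 ⇒ A = (4/9, 5/27)
3. B lies on line AS with AB:BS = 4:5 ⇒ B = (20/81, 133/243)
4. V is the centroid of triangle ZAB ⇒ V = (137/243, 178/729)
2·[BYZ] = 133/243, 2·[BVA] = -40/729
[BYZ]:[BVA] = 133/243:-40/729 = -399/40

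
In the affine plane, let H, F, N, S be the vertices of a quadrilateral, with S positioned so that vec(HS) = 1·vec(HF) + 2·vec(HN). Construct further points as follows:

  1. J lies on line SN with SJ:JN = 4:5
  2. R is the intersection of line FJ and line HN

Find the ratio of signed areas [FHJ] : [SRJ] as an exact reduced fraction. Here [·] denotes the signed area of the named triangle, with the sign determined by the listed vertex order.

[FHJ]:[SRJ] = -7/5

Choose coordinates H = (0, 0), F = (1, 0), N = (0, 1), S = (1, 2).
1. J lies on line SN with SJ:JN = 4:5 ⇒ J = (5/9, 14/9)
2. R is the intersection of line FJ and line HN ⇒ R = (0, 7/2)
2·[FHJ] = -14/9, 2·[SRJ] = 10/9
[FHJ]:[SRJ] = -14/9:10/9 = -7/5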